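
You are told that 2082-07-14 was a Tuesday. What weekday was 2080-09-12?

Count forward from the earlier date (September 12, 2080) to the later (July 14, 2082):
Day-of-year of September 12, 2080: 256.
Day-of-year of July 14, 2082: 195.
2080 has 366 days, so 366 − 256 = 110 days remain in 2080.
Full years: 2081: 365. Sum = 365.
Total: 110 + 365 + 195 = 670 days.
670 mod 7 = 5, so 5 days before Tuesday is Thursday.

Thursday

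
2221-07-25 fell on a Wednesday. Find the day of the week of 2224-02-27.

Friday

July 25, 2221 → July 25, 2222: 365 days.
July 25, 2222 → July 25, 2223: 365 days.
July 2223: 31 − 25 = 6 days remain.
Then August (31), September (30), October (31), November (30), December (31), January (31): 31 + 30 + 31 + 30 + 31 + 31 = 184 days.
February 1–27, 2224: 27 days (2224 is a leap year).
Residual: 217 days.
Total: 947 days.
947 mod 7 = 2, so 2 days after Wednesday is Friday.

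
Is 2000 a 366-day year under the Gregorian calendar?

Yes

2000 is a leap year (divisible by 400).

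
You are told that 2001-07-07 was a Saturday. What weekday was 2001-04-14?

Count forward from the earlier date (April 14, 2001) to the later (July 7, 2001):
April 2001: 30 − 14 = 16 days remain.
Then May (31), June (30): 31 + 30 = 61 days.
July 1–7, 2001: 7 days.
Total: 16 + 61 + 7 = 84 days.
84 is a multiple of 7, so 2001-04-14 falls on the same weekday: Saturday.

Saturday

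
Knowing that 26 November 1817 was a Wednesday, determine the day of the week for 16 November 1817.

Count forward from the earlier date (November 16, 1817) to the later (November 26, 1817):
Within November 1817: 26 − 16 = 10 days.
10 mod 7 = 3, so 3 days before Wednesday is Sunday.

Sunday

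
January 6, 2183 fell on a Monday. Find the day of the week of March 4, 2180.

Saturday

Count forward from the earlier date (March 4, 2180) to the later (January 6, 2183):
March 4, 2180 → March 4, 2181: 365 days.
March 4, 2181 → March 4, 2182: 365 days.
March 2182: 31 − 4 = 27 days remain.
Then 9 full months totalling 275 days.
January 1–6, 2183: 6 days.
Residual: 308 days.
Total: 1038 days.
1038 mod 7 = 2, so 2 days before Monday is Saturday.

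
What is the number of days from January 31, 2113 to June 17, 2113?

January 2113: 31 − 31 = 0 days remain.
Then February 2113 (28), March (31), April (30), May (31): 28 + 31 + 30 + 31 = 120 days.
June 1–17, 2113: 17 days.
Total: 0 + 120 + 17 = 137 days.

137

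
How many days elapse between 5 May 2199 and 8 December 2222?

From May 5, 2199 to May 5, 2222: 23 years, of which 5 contain a Feb 29 — 18×365 + 5×366 = 8400 days.
(2200 is not a leap year (divisible by 100 but not 400).)
May 2222: 31 − 5 = 26 days remain.
Then June (30), July (31), August (31), September (30), October (31), November (30): 30 + 31 + 31 + 30 + 31 + 30 = 183 days.
December 1–8, 2222: 8 days.
Residual: 217 days.
Total: 8617 days.

8617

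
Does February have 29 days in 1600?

Yes

1600 is a leap year (divisible by 400).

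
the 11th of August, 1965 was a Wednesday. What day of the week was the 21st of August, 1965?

Within August 1965: 21 − 11 = 10 days.
10 mod 7 = 3, so 3 days after Wednesday is Saturday.

Saturday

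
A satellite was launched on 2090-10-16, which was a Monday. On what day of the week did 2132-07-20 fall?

Day-of-year of October 16, 2090: 289.
Day-of-year of July 20, 2132: 202.
2090 has 365 days, so 365 − 289 = 76 days remain in 2090.
Full years 2091–2131: 32 common + 9 leap = 32×365 + 9×366 = 14974 days.
Total: 76 + 14974 + 202 = 15252 days.
15252 mod 7 = 6, so 6 days after Monday is Sunday.

Sunday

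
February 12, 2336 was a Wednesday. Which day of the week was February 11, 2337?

Day-of-year of February 12, 2336: 43.
Day-of-year of February 11, 2337: 42.
2336 has 366 days, so 366 − 43 = 323 days remain in 2336.
Total: 323 + 42 = 365 days.
365 mod 7 = 1, so 1 day after Wednesday is Thursday.

Thursday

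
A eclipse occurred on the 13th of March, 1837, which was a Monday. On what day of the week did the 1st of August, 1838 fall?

March 13, 1837 → March 13, 1838: 365 days.
March 1838: 31 − 13 = 18 days remain.
Then April (30), May (31), June (30), July (31): 30 + 31 + 30 + 31 = 122 days.
August 1, 1838: 1 day.
Residual: 141 days.
Total: 506 days.
506 mod 7 = 2, so 2 days after Monday is Wednesday.

Wednesday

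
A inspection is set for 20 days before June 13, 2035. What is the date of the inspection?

May 24, 2035

Count 20 days before June 13, 2035:
May 2035: 31 − 24 = 7 days remain.
June 1–13, 2035: 13 days.
Total: 7 + 13 = 20 days.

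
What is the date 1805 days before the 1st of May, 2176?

the 23rd of May, 2171

Count 1805 days before May 1, 2176:
Day-of-year of May 23, 2171: 143.
Day-of-year of May 1, 2176: 122.
2171 has 365 days, so 365 − 143 = 222 days remain in 2171.
Full years: 2172: 366; 2173: 365; 2174: 365; 2175: 365. Sum = 1461.
Total: 222 + 1461 + 122 = 1805 days.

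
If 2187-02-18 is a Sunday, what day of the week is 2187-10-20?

Saturday

February 2187: 28 − 18 = 10 days remain (2187 is not a leap year, so February has 28 days).
Then March (31), April (30), May (31), June (30), July (31), August (31), September (30): 31 + 30 + 31 + 30 + 31 + 31 + 30 = 214 days.
October 1–20, 2187: 20 days.
Total: 10 + 214 + 20 = 244 days.
244 mod 7 = 6, so 6 days after Sunday is Saturday.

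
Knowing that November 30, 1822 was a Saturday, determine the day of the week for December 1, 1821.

Count forward from the earlier date (December 1, 1821) to the later (November 30, 1822):
December 1821: 31 − 1 = 30 days remain.
Then 10 full months totalling 304 days.
November 1–30, 1822: 30 days.
Residual: 364 days.
Total: 364 days.
364 is a multiple of 7, so December 1, 1821 falls on the same weekday: Saturday.

Saturday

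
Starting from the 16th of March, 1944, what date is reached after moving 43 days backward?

the 2nd of February, 1944

Count 43 days before March 16, 1944:
February 1944: 29 − 2 = 27 days remain (1944 is a leap year, so February has 29 days).
March 1–16, 1944: 16 days.
Total: 27 + 16 = 43 days.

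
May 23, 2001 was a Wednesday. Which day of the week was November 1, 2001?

May 2001: 31 − 23 = 8 days remain.
Then June (30), July (31), August (31), September (30), October (31): 30 + 31 + 31 + 30 + 31 = 153 days.
November 1, 2001: 1 day.
Total: 8 + 153 + 1 = 162 days.
162 mod 7 = 1, so 1 day after Wednesday is Thursday.

Thursday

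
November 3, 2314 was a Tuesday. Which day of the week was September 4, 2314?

Count forward from the earlier date (September 4, 2314) to the later (November 3, 2314):
September 2314: 30 − 4 = 26 days remain.
Then October (31): 31 days.
November 1–3, 2314: 3 days.
Total: 26 + 31 + 3 = 60 days.
60 mod 7 = 4, so 4 days before Tuesday is Friday.

Friday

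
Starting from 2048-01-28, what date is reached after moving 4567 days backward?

2035-07-28

Count 4567 days before January 28, 2048:
From July 28, 2035 to July 28, 2047: 12 years, of which 3 contain a Feb 29 — 9×365 + 3×366 = 4383 days.
July 2047: 31 − 28 = 3 days remain.
Then August (31), September (30), October (31), November (30), December (31): 31 + 30 + 31 + 30 + 31 = 153 days.
January 1–28, 2048: 28 days.
Residual: 184 days.
Total: 4567 days.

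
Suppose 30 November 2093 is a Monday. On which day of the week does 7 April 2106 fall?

Wednesday

From November 30, 2093 to November 30, 2105: 12 years, of which 2 contain a Feb 29 — 10×365 + 2×366 = 4382 days.
(2100 is not a leap year (divisible by 100 but not 400).)
November 2105: 30 − 30 = 0 days remain.
Then December (31), January (31), February 2106 (28), March (31): 31 + 31 + 28 + 31 = 121 days.
April 1–7, 2106: 7 days.
Residual: 128 days.
Total: 4510 days.
4510 mod 7 = 2, so 2 days after Monday is Wednesday.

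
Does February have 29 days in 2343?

2343 is not a leap year.

No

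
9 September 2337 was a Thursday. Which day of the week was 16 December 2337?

Thursday

September 2337: 30 − 9 = 21 days remain.
Then October (31), November (30): 31 + 30 = 61 days.
December 1–16, 2337: 16 days.
Total: 21 + 61 + 16 = 98 days.
98 is a multiple of 7, so 16 December 2337 falls on the same weekday: Thursday.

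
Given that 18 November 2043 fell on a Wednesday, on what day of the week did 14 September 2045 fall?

November 2043: 30 − 18 = 12 days remain.
Then 21 full months totalling 640 days.
September 1–14, 2045: 14 days.
Total: 12 + 640 + 14 = 666 days.
666 mod 7 = 1, so 1 day after Wednesday is Thursday.

Thursday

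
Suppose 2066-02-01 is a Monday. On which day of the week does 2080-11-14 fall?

From February 1, 2066 to February 1, 2080: 14 years, of which 3 contain a Feb 29 — 11×365 + 3×366 = 5113 days.
February 2080: 29 − 1 = 28 days remain (2080 is a leap year, so February has 29 days).
Then March (31), April (30), May (31), June (30), July (31), August (31), September (30), October (31): 31 + 30 + 31 + 30 + 31 + 31 + 30 + 31 = 245 days.
November 1–14, 2080: 14 days.
Residual: 287 days.
Total: 5400 days.
5400 mod 7 = 3, so 3 days after Monday is Thursday.

Thursday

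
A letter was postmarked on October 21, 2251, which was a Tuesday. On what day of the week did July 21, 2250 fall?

Sunday

Count forward from the earlier date (July 21, 2250) to the later (October 21, 2251):
July 2250: 31 − 21 = 10 days remain.
Then 14 full months totalling 426 days.
October 1–21, 2251: 21 days.
Total: 10 + 426 + 21 = 457 days.
457 mod 7 = 2, so 2 days before Tuesday is Sunday.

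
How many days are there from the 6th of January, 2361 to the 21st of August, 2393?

From January 6, 2361 to January 6, 2393: 32 years, of which 8 contain a Feb 29 — 24×365 + 8×366 = 11688 days.
January 2393: 31 − 6 = 25 days remain.
Then February 2393 (28), March (31), April (30), May (31), June (30), July (31): 28 + 31 + 30 + 31 + 30 + 31 = 181 days.
August 1–21, 2393: 21 days.
Residual: 227 days.
Total: 11915 days.

11915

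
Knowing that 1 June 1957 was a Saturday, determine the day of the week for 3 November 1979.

Day-of-year of June 1, 1957: 152.
Day-of-year of November 3, 1979: 307.
1957 has 365 days, so 365 − 152 = 213 days remain in 1957.
Full years 1958–1978: 16 common + 5 leap = 16×365 + 5×366 = 7670 days.
Total: 213 + 7670 + 307 = 8190 days.
8190 is a multiple of 7, so 3 November 1979 falls on the same weekday: Saturday.

Saturday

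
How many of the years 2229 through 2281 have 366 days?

13

Years divisible by 4: 2232, 2236, …, 2280 — 13 in all.
No century exceptions apply. Count: 13.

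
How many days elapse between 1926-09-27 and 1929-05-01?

947

September 27, 1926 → September 27, 1927: 365 days.
September 27, 1927 → September 27, 1928: 366 days (1928 is a leap year).
September 1928: 30 − 27 = 3 days remain.
Then October (31), November (30), December (31), January (31), February 1929 (28), March (31), April (30): 31 + 30 + 31 + 31 + 28 + 31 + 30 = 212 days.
May 1, 1929: 1 day.
Residual: 216 days.
Total: 947 days.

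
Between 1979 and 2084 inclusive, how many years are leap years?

27

Years divisible by 4: 1980, 1984, …, 2084 — 27 in all.
2000 is divisible by 400, so still leap.
No century exceptions apply. Count: 27.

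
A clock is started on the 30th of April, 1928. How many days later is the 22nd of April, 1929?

April 1928: 30 − 30 = 0 days remain.
Then 11 full months totalling 335 days.
April 1–22, 1929: 22 days.
Total: 0 + 335 + 22 = 357 days.

357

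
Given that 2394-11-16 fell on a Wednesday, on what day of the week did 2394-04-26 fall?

Tuesday

Count forward from the earlier date (April 26, 2394) to the later (November 16, 2394):
April 2394: 30 − 26 = 4 days remain.
Then May (31), June (30), July (31), August (31), September (30), October (31): 31 + 30 + 31 + 31 + 30 + 31 = 184 days.
November 1–16, 2394: 16 days.
Total: 4 + 184 + 16 = 204 days.
204 mod 7 = 1, so 1 day before Wednesday is Tuesday.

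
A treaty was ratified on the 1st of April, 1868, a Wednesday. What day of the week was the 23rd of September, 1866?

Count forward from the earlier date (September 23, 1866) to the later (April 1, 1868):
September 1866: 30 − 23 = 7 days remain.
Then 18 full months totalling 548 days.
April 1, 1868: 1 day.
Total: 7 + 548 + 1 = 556 days.
556 mod 7 = 3, so 3 days before Wednesday is Sunday.

Sunday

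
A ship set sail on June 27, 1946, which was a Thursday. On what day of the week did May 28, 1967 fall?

From June 27, 1946 to June 27, 1966: 20 years, of which 5 contain a Feb 29 — 15×365 + 5×366 = 7305 days.
June 1966: 30 − 27 = 3 days remain.
Then 10 full months totalling 304 days.
May 1–28, 1967: 28 days.
Residual: 335 days.
Total: 7640 days.
7640 mod 7 = 3, so 3 days after Thursday is Sunday.

Sunday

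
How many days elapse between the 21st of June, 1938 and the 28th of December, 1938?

190

June 1938: 30 − 21 = 9 days remain.
Then July (31), August (31), September (30), October (31), November (30): 31 + 31 + 30 + 31 + 30 = 153 days.
December 1–28, 1938: 28 days.
Total: 9 + 153 + 28 = 190 days.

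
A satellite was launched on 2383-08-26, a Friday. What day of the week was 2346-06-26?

Wednesday

Count forward from the earlier date (June 26, 2346) to the later (August 26, 2383):
Day-of-year of June 26, 2346: 177.
Day-of-year of August 26, 2383: 238.
2346 has 365 days, so 365 − 177 = 188 days remain in 2346.
Full years 2347–2382: 27 common + 9 leap = 27×365 + 9×366 = 13149 days.
Total: 188 + 13149 + 238 = 13575 days.
13575 mod 7 = 2, so 2 days before Friday is Wednesday.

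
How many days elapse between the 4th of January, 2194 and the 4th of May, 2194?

January 2194: 31 − 4 = 27 days remain.
Then February 2194 (28), March (31), April (30): 28 + 31 + 30 = 89 days.
May 1–4, 2194: 4 days.
Total: 27 + 89 + 4 = 120 days.

120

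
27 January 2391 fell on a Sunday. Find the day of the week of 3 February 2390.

Count forward from the earlier date (February 3, 2390) to the later (January 27, 2391):
February 2390: 28 − 3 = 25 days remain (2390 is not a leap year, so February has 28 days).
Then 10 full months totalling 306 days.
January 1–27, 2391: 27 days.
Residual: 358 days.
Total: 358 days.
358 mod 7 = 1, so 1 day before Sunday is Saturday.

Saturday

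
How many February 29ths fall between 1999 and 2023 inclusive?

6

Years divisible by 4 in [1999, 2023]: 2000, 2004, 2008, 2012, 2016, 2020.
2000 is divisible by 400, so still leap.
No century exceptions apply. Count: 6.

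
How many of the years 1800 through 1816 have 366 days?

4

Years divisible by 4 in [1800, 1816]: 1800, 1804, 1808, 1812, 1816.
Of these, 1800 is divisible by 100 but not 400, so not leap.
Leap years: 5 − 1 = 4.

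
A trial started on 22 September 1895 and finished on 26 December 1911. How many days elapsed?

Day-of-year of September 22, 1895: 265.
Day-of-year of December 26, 1911: 360.
1895 has 365 days, so 365 − 265 = 100 days remain in 1895.
Full years 1896–1910: 12 common + 3 leap = 12×365 + 3×366 = 5478 days.
Total: 100 + 5478 + 360 = 5938 days.

5938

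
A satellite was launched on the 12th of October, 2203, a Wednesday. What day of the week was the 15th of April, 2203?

Count forward from the earlier date (April 15, 2203) to the later (October 12, 2203):
April 2203: 30 − 15 = 15 days remain.
Then May (31), June (30), July (31), August (31), September (30): 31 + 30 + 31 + 31 + 30 = 153 days.
October 1–12, 2203: 12 days.
Total: 15 + 153 + 12 = 180 days.
180 mod 7 = 5, so 5 days before Wednesday is Friday.

Friday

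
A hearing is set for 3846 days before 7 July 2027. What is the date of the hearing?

25 December 2016

Count 3846 days before July 7, 2027:
From December 25, 2016 to December 25, 2026: 10 years, of which 2 contain a Feb 29 — 8×365 + 2×366 = 3652 days.
December 2026: 31 − 25 = 6 days remain.
Then January (31), February 2027 (28), March (31), April (30), May (31), June (30): 31 + 28 + 31 + 30 + 31 + 30 = 181 days.
July 1–7, 2027: 7 days.
Residual: 194 days.
Total: 3846 days.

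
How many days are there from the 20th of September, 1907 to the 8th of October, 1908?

384

September 1907: 30 − 20 = 10 days remain.
Then 12 full months totalling 366 days.
October 1–8, 1908: 8 days.
Total: 10 + 366 + 8 = 384 days.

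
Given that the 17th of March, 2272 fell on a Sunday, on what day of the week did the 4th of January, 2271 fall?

Wednesday

Count forward from the earlier date (January 4, 2271) to the later (March 17, 2272):
January 2271: 31 − 4 = 27 days remain.
Then 13 full months totalling 394 days.
March 1–17, 2272: 17 days.
Total: 27 + 394 + 17 = 438 days.
438 mod 7 = 4, so 4 days before Sunday is Wednesday.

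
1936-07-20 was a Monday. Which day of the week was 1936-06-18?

Thursday

Count forward from the earlier date (June 18, 1936) to the later (July 20, 1936):
June 1936: 30 − 18 = 12 days remain.
July 1–20, 1936: 20 days.
Total: 12 + 20 = 32 days.
32 mod 7 = 4, so 4 days before Monday is Thursday.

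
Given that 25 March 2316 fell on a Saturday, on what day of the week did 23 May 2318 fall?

Thursday

March 25, 2316 → March 25, 2317: 365 days.
March 25, 2317 → March 25, 2318: 365 days.
March 2318: 31 − 25 = 6 days remain.
Then April (30): 30 days.
May 1–23, 2318: 23 days.
Residual: 59 days.
Total: 789 days.
789 mod 7 = 5, so 5 days after Saturday is Thursday.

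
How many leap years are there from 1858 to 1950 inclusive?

22

Years divisible by 4: 1860, 1864, …, 1948 — 23 in all.
Of these, 1900 is divisible by 100 but not 400, so not leap.
Leap years: 23 − 1 = 22.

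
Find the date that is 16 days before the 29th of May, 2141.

the 13th of May, 2141

Count 16 days before May 29, 2141:
Within May 2141: 29 − 13 = 16 days.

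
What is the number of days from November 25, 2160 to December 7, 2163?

1107

Day-of-year of November 25, 2160: 330.
Day-of-year of December 7, 2163: 341.
2160 has 366 days, so 366 − 330 = 36 days remain in 2160.
Full years: 2161: 365; 2162: 365. Sum = 730.
Total: 36 + 730 + 341 = 1107 days.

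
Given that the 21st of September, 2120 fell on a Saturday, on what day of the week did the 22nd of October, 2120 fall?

September 2120: 30 − 21 = 9 days remain.
October 1–22, 2120: 22 days.
Total: 9 + 22 = 31 days.
31 mod 7 = 3, so 3 days after Saturday is Tuesday.

Tuesday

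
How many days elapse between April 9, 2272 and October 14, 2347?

27580

From April 9, 2272 to April 9, 2347: 75 years, of which 17 contain a Feb 29 — 58×365 + 17×366 = 27392 days.
(2300 is not a leap year (divisible by 100 but not 400).)
April 2347: 30 − 9 = 21 days remain.
Then May (31), June (30), July (31), August (31), September (30): 31 + 30 + 31 + 31 + 30 = 153 days.
October 1–14, 2347: 14 days.
Residual: 188 days.
Total: 27580 days.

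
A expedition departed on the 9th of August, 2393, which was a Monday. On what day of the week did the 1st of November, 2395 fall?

August 2393: 31 − 9 = 22 days remain.
Then 26 full months totalling 791 days.
November 1, 2395: 1 day.
Total: 22 + 791 + 1 = 814 days.
814 mod 7 = 2, so 2 days after Monday is Wednesday.

Wednesday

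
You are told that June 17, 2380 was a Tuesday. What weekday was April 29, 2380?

Count forward from the earlier date (April 29, 2380) to the later (June 17, 2380):
April 2380: 30 − 29 = 1 day remains.
Then May (31): 31 days.
June 1–17, 2380: 17 days.
Total: 1 + 31 + 17 = 49 days.
49 is a multiple of 7, so April 29, 2380 falls on the same weekday: Tuesday.

Tuesday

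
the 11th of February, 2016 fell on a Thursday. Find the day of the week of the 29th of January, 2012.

Sunday

Count forward from the earlier date (January 29, 2012) to the later (February 11, 2016):
Day-of-year of January 29, 2012: 29.
Day-of-year of February 11, 2016: 42.
2012 has 366 days, so 366 − 29 = 337 days remain in 2012.
Full years: 2013: 365; 2014: 365; 2015: 365. Sum = 1095.
Total: 337 + 1095 + 42 = 1474 days.
1474 mod 7 = 4, so 4 days before Thursday is Sunday.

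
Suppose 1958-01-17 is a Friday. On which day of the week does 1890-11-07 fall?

Count forward from the earlier date (November 7, 1890) to the later (January 17, 1958):
From November 7, 1890 to November 7, 1957: 67 years, of which 16 contain a Feb 29 — 51×365 + 16×366 = 24471 days.
(1900 is not a leap year (divisible by 100 but not 400).)
November 1957: 30 − 7 = 23 days remain.
Then December (31): 31 days.
January 1–17, 1958: 17 days.
Residual: 71 days.
Total: 24542 days.
24542 is a multiple of 7, so 1890-11-07 falls on the same weekday: Friday.

Friday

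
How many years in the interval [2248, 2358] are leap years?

Years divisible by 4: 2248, 2252, …, 2356 — 28 in all.
Of these, 2300 is divisible by 100 but not 400, so not leap.
Leap years: 28 − 1 = 27.

27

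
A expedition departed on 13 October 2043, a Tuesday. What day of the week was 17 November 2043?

October 2043: 31 − 13 = 18 days remain.
November 1–17, 2043: 17 days.
Total: 18 + 17 = 35 days.
35 is a multiple of 7, so 17 November 2043 falls on the same weekday: Tuesday.

Tuesday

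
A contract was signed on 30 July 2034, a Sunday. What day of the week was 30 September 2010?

Count forward from the earlier date (September 30, 2010) to the later (July 30, 2034):
Day-of-year of September 30, 2010: 273.
Day-of-year of July 30, 2034: 211.
2010 has 365 days, so 365 − 273 = 92 days remain in 2010.
Full years 2011–2033: 17 common + 6 leap = 17×365 + 6×366 = 8401 days.
Total: 92 + 8401 + 211 = 8704 days.
8704 mod 7 = 3, so 3 days before Sunday is Thursday.

Thursday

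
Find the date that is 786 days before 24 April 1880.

28 February 1878

Count 786 days before April 24, 1880:
February 1878: 28 − 28 = 0 days remain (1878 is not a leap year, so February has 28 days).
Then 25 full months totalling 762 days.
April 1–24, 1880: 24 days.
Total: 0 + 762 + 24 = 786 days.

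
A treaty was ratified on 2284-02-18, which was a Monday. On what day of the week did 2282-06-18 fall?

Sunday

Count forward from the earlier date (June 18, 2282) to the later (February 18, 2284):
June 2282: 30 − 18 = 12 days remain.
Then 19 full months totalling 580 days.
February 1–18, 2284: 18 days (2284 is a leap year).
Total: 12 + 580 + 18 = 610 days.
610 mod 7 = 1, so 1 day before Monday is Sunday.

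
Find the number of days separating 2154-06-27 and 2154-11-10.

136

June 2154: 30 − 27 = 3 days remain.
Then July (31), August (31), September (30), October (31): 31 + 31 + 30 + 31 = 123 days.
November 1–10, 2154: 10 days.
Total: 3 + 123 + 10 = 136 days.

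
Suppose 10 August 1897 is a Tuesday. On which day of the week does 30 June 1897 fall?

Wednesday

Count forward from the earlier date (June 30, 1897) to the later (August 10, 1897):
June 1897: 30 − 30 = 0 days remain.
Then July (31): 31 days.
August 1–10, 1897: 10 days.
Total: 0 + 31 + 10 = 41 days.
41 mod 7 = 6, so 6 days before Tuesday is Wednesday.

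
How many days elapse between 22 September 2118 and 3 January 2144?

Day-of-year of September 22, 2118: 265.
Day-of-year of January 3, 2144: 3.
2118 has 365 days, so 365 − 265 = 100 days remain in 2118.
Full years 2119–2143: 19 common + 6 leap = 19×365 + 6×366 = 9131 days.
Total: 100 + 9131 + 3 = 9234 days.

9234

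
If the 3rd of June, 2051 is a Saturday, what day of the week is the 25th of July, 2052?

June 3, 2051 → June 3, 2052: 366 days (2052 is a leap year).
June 2052: 30 − 3 = 27 days remain.
July 1–25, 2052: 25 days.
Residual: 52 days.
Total: 418 days.
418 mod 7 = 5, so 5 days after Saturday is Thursday.

Thursday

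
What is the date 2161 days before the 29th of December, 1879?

the 28th of January, 1874

Count 2161 days before December 29, 1879:
January 28, 1874 → January 28, 1875: 365 days.
January 28, 1875 → January 28, 1876: 365 days.
January 28, 1876 → January 28, 1877: 366 days (1876 is a leap year).
January 28, 1877 → January 28, 1878: 365 days.
January 28, 1878 → January 28, 1879: 365 days.
January 1879: 31 − 28 = 3 days remain.
Then 10 full months totalling 303 days.
December 1–29, 1879: 29 days.
Residual: 335 days.
Total: 2161 days.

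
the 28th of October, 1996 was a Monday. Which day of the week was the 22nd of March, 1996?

Friday

Count forward from the earlier date (March 22, 1996) to the later (October 28, 1996):
March 1996: 31 − 22 = 9 days remain.
Then April (30), May (31), June (30), July (31), August (31), September (30): 30 + 31 + 30 + 31 + 31 + 30 = 183 days.
October 1–28, 1996: 28 days.
Total: 9 + 183 + 28 = 220 days.
220 mod 7 = 3, so 3 days before Monday is Friday.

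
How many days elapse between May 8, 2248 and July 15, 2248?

May 2248: 31 − 8 = 23 days remain.
Then June (30): 30 days.
July 1–15, 2248: 15 days.
Total: 23 + 30 + 15 = 68 days.

68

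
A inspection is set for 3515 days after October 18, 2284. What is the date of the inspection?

June 3, 2294

Count 3515 days after October 18, 2284:
From October 18, 2284 to October 18, 2293: 9 years, of which 2 contain a Feb 29 — 7×365 + 2×366 = 3287 days.
October 2293: 31 − 18 = 13 days remain.
Then November (30), December (31), January (31), February 2294 (28), March (31), April (30), May (31): 30 + 31 + 31 + 28 + 31 + 30 + 31 = 212 days.
June 1–3, 2294: 3 days.
Residual: 228 days.
Total: 3515 days.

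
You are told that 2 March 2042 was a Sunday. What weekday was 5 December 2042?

March 2042: 31 − 2 = 29 days remain.
Then April (30), May (31), June (30), July (31), August (31), September (30), October (31), November (30): 30 + 31 + 30 + 31 + 31 + 30 + 31 + 30 = 244 days.
December 1–5, 2042: 5 days.
Total: 29 + 244 + 5 = 278 days.
278 mod 7 = 5, so 5 days after Sunday is Friday.

Friday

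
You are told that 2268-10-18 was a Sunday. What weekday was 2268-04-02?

Thursday

Count forward from the earlier date (April 2, 2268) to the later (October 18, 2268):
April 2268: 30 − 2 = 28 days remain.
Then May (31), June (30), July (31), August (31), September (30): 31 + 30 + 31 + 31 + 30 = 153 days.
October 1–18, 2268: 18 days.
Total: 28 + 153 + 18 = 199 days.
199 mod 7 = 3, so 3 days before Sunday is Thursday.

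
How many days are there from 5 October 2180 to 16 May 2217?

From October 5, 2180 to October 5, 2216: 36 years, of which 8 contain a Feb 29 — 28×365 + 8×366 = 13148 days.
(2200 is not a leap year (divisible by 100 but not 400).)
October 2216: 31 − 5 = 26 days remain.
Then November (30), December (31), January (31), February 2217 (28), March (31), April (30): 30 + 31 + 31 + 28 + 31 + 30 = 181 days.
May 1–16, 2217: 16 days.
Residual: 223 days.
Total: 13371 days.

13371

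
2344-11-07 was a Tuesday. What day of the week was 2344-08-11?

Friday

Count forward from the earlier date (August 11, 2344) to the later (November 7, 2344):
August 2344: 31 − 11 = 20 days remain.
Then September (30), October (31): 30 + 31 = 61 days.
November 1–7, 2344: 7 days.
Total: 20 + 61 + 7 = 88 days.
88 mod 7 = 4, so 4 days before Tuesday is Friday.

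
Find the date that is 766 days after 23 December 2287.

27 January 2290

Count 766 days after December 23, 2287:
December 23, 2287 → December 23, 2288: 366 days (2288 is a leap year).
December 23, 2288 → December 23, 2289: 365 days.
December 2289: 31 − 23 = 8 days remain.
January 1–27, 2290: 27 days.
Residual: 35 days.
Total: 766 days.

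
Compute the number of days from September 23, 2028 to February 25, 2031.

Day-of-year of September 23, 2028: 267.
Day-of-year of February 25, 2031: 56.
2028 has 366 days, so 366 − 267 = 99 days remain in 2028.
Full years: 2029: 365; 2030: 365. Sum = 730.
Total: 99 + 730 + 56 = 885 days.

885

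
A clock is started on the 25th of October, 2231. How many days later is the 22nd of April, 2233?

545

Day-of-year of October 25, 2231: 298.
Day-of-year of April 22, 2233: 112.
2231 has 365 days, so 365 − 298 = 67 days remain in 2231.
Full years: 2232: 366. Sum = 366.
Total: 67 + 366 + 112 = 545 days.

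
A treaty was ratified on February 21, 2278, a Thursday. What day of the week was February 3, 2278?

Sunday

Count forward from the earlier date (February 3, 2278) to the later (February 21, 2278):
Within February 2278: 21 − 3 = 18 days.
18 mod 7 = 4, so 4 days before Thursday is Sunday.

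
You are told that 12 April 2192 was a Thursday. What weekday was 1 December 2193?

April 2192: 30 − 12 = 18 days remain.
Then 19 full months totalling 579 days.
December 1, 2193: 1 day.
Total: 18 + 579 + 1 = 598 days.
598 mod 7 = 3, so 3 days after Thursday is Sunday.

Sunday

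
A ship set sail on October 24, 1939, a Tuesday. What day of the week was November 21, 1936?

Saturday

Count forward from the earlier date (November 21, 1936) to the later (October 24, 1939):
November 21, 1936 → November 21, 1937: 365 days.
November 21, 1937 → November 21, 1938: 365 days.
November 1938: 30 − 21 = 9 days remain.
Then 10 full months totalling 304 days.
October 1–24, 1939: 24 days.
Residual: 337 days.
Total: 1067 days.
1067 mod 7 = 3, so 3 days before Tuesday is Saturday.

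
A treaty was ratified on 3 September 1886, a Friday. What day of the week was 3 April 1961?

Day-of-year of September 3, 1886: 246.
Day-of-year of April 3, 1961: 93.
1886 has 365 days, so 365 − 246 = 119 days remain in 1886.
Full years 1887–1960: 56 common + 18 leap = 56×365 + 18×366 = 27028 days.
Total: 119 + 27028 + 93 = 27240 days.
27240 mod 7 = 3, so 3 days after Friday is Monday.

Monday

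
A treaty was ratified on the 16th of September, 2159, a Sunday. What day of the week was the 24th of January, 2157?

Count forward from the earlier date (January 24, 2157) to the later (September 16, 2159):
Day-of-year of January 24, 2157: 24.
Day-of-year of September 16, 2159: 259.
2157 has 365 days, so 365 − 24 = 341 days remain in 2157.
Full years: 2158: 365. Sum = 365.
Total: 341 + 365 + 259 = 965 days.
965 mod 7 = 6, so 6 days before Sunday is Monday.

Monday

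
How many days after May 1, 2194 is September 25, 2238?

From May 1, 2194 to May 1, 2238: 44 years, of which 10 contain a Feb 29 — 34×365 + 10×366 = 16070 days.
(2200 is not a leap year (divisible by 100 but not 400).)
May 2238: 31 − 1 = 30 days remain.
Then June (30), July (31), August (31): 30 + 31 + 31 = 92 days.
September 1–25, 2238: 25 days.
Residual: 147 days.
Total: 16217 days.

16217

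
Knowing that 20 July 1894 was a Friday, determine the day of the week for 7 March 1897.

Sunday

July 20, 1894 → July 20, 1895: 365 days.
July 20, 1895 → July 20, 1896: 366 days (1896 is a leap year).
July 1896: 31 − 20 = 11 days remain.
Then August (31), September (30), October (31), November (30), December (31), January (31), February 1897 (28): 31 + 30 + 31 + 30 + 31 + 31 + 28 = 212 days.
March 1–7, 1897: 7 days.
Residual: 230 days.
Total: 961 days.
961 mod 7 = 2, so 2 days after Friday is Sunday.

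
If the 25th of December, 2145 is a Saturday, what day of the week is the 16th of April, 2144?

Thursday

Count forward from the earlier date (April 16, 2144) to the later (December 25, 2145):
April 16, 2144 → April 16, 2145: 365 days.
April 2145: 30 − 16 = 14 days remain.
Then May (31), June (30), July (31), August (31), September (30), October (31), November (30): 31 + 30 + 31 + 31 + 30 + 31 + 30 = 214 days.
December 1–25, 2145: 25 days.
Residual: 253 days.
Total: 618 days.
618 mod 7 = 2, so 2 days before Saturday is Thursday.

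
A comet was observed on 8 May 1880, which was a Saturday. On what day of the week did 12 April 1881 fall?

Tuesday

May 1880: 31 − 8 = 23 days remain.
Then 10 full months totalling 304 days.
April 1–12, 1881: 12 days.
Residual: 339 days.
Total: 339 days.
339 mod 7 = 3, so 3 days after Saturday is Tuesday.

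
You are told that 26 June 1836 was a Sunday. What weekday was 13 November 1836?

June 1836: 30 − 26 = 4 days remain.
Then July (31), August (31), September (30), October (31): 31 + 31 + 30 + 31 = 123 days.
November 1–13, 1836: 13 days.
Total: 4 + 123 + 13 = 140 days.
140 is a multiple of 7, so 13 November 1836 falls on the same weekday: Sunday.

Sunday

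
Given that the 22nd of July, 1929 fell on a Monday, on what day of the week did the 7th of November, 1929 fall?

Thursday

July 1929: 31 − 22 = 9 days remain.
Then August (31), September (30), October (31): 31 + 30 + 31 = 92 days.
November 1–7, 1929: 7 days.
Total: 9 + 92 + 7 = 108 days.
108 mod 7 = 3, so 3 days after Monday is Thursday.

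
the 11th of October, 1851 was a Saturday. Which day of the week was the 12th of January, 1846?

Monday

Count forward from the earlier date (January 12, 1846) to the later (October 11, 1851):
January 12, 1846 → January 12, 1847: 365 days.
January 12, 1847 → January 12, 1848: 365 days.
January 12, 1848 → January 12, 1849: 366 days (1848 is a leap year).
January 12, 1849 → January 12, 1850: 365 days.
January 12, 1850 → January 12, 1851: 365 days.
January 1851: 31 − 12 = 19 days remain.
Then February 1851 (28), March (31), April (30), May (31), June (30), July (31), August (31), September (30): 28 + 31 + 30 + 31 + 30 + 31 + 31 + 30 = 242 days.
October 1–11, 1851: 11 days.
Residual: 272 days.
Total: 2098 days.
2098 mod 7 = 5, so 5 days before Saturday is Monday.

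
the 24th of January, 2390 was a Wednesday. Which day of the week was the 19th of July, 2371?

Count forward from the earlier date (July 19, 2371) to the later (January 24, 2390):
Day-of-year of July 19, 2371: 200.
Day-of-year of January 24, 2390: 24.
2371 has 365 days, so 365 − 200 = 165 days remain in 2371.
Full years 2372–2389: 13 common + 5 leap = 13×365 + 5×366 = 6575 days.
Total: 165 + 6575 + 24 = 6764 days.
6764 mod 7 = 2, so 2 days before Wednesday is Monday.

Monday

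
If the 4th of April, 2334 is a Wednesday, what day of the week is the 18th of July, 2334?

Wednesday

April 2334: 30 − 4 = 26 days remain.
Then May (31), June (30): 31 + 30 = 61 days.
July 1–18, 2334: 18 days.
Total: 26 + 61 + 18 = 105 days.
105 is a multiple of 7, so the 18th of July, 2334 falls on the same weekday: Wednesday.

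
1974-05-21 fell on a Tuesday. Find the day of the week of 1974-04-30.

Tuesday

Count forward from the earlier date (April 30, 1974) to the later (May 21, 1974):
April 1974: 30 − 30 = 0 days remain.
May 1–21, 1974: 21 days.
Total: 0 + 21 = 21 days.
21 is a multiple of 7, so 1974-04-30 falls on the same weekday: Tuesday.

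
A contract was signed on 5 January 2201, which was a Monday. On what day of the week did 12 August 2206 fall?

January 5, 2201 → January 5, 2202: 365 days.
January 5, 2202 → January 5, 2203: 365 days.
January 5, 2203 → January 5, 2204: 365 days.
January 5, 2204 → January 5, 2205: 366 days (2204 is a leap year).
January 5, 2205 → January 5, 2206: 365 days.
January 2206: 31 − 5 = 26 days remain.
Then February 2206 (28), March (31), April (30), May (31), June (30), July (31): 28 + 31 + 30 + 31 + 30 + 31 = 181 days.
August 1–12, 2206: 12 days.
Residual: 219 days.
Total: 2045 days.
2045 mod 7 = 1, so 1 day after Monday is Tuesday.

Tuesday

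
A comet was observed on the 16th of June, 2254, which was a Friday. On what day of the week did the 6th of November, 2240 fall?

Friday

Count forward from the earlier date (November 6, 2240) to the later (June 16, 2254):
From November 6, 2240 to November 6, 2253: 13 years, of which 3 contain a Feb 29 — 10×365 + 3×366 = 4748 days.
November 2253: 30 − 6 = 24 days remain.
Then December (31), January (31), February 2254 (28), March (31), April (30), May (31): 31 + 31 + 28 + 31 + 30 + 31 = 182 days.
June 1–16, 2254: 16 days.
Residual: 222 days.
Total: 4970 days.
4970 is a multiple of 7, so the 6th of November, 2240 falls on the same weekday: Friday.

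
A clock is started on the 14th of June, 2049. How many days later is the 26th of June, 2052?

1108

June 14, 2049 → June 14, 2050: 365 days.
June 14, 2050 → June 14, 2051: 365 days.
June 14, 2051 → June 14, 2052: 366 days (2052 is a leap year).
Within June 2052: 26 − 14 = 12 days.
Total: 1108 days.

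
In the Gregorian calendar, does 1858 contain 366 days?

No

1858 is not a leap year.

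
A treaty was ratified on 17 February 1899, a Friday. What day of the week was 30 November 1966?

From February 17, 1899 to February 17, 1966: 67 years, of which 16 contain a Feb 29 — 51×365 + 16×366 = 24471 days.
(1900 is not a leap year (divisible by 100 but not 400).)
February 1966: 28 − 17 = 11 days remain (1966 is not a leap year, so February has 28 days).
Then March (31), April (30), May (31), June (30), July (31), August (31), September (30), October (31): 31 + 30 + 31 + 30 + 31 + 31 + 30 + 31 = 245 days.
November 1–30, 1966: 30 days.
Residual: 286 days.
Total: 24757 days.
24757 mod 7 = 5, so 5 days after Friday is Wednesday.

Wednesday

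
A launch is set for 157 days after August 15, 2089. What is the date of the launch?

January 19, 2090

Count 157 days after August 15, 2089:
August 2089: 31 − 15 = 16 days remain.
Then September (30), October (31), November (30), December (31): 30 + 31 + 30 + 31 = 122 days.
January 1–19, 2090: 19 days.
Residual: 157 days.
Total: 157 days.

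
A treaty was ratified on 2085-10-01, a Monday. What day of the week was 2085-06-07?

Thursday

Count forward from the earlier date (June 7, 2085) to the later (October 1, 2085):
June 2085: 30 − 7 = 23 days remain.
Then July (31), August (31), September (30): 31 + 31 + 30 = 92 days.
October 1, 2085: 1 day.
Total: 23 + 92 + 1 = 116 days.
116 mod 7 = 4, so 4 days before Monday is Thursday.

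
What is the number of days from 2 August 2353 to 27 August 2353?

25

Within August 2353: 27 − 2 = 25 days.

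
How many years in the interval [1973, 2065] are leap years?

23

Years divisible by 4: 1976, 1980, …, 2064 — 23 in all.
2000 is divisible by 400, so still leap.
No century exceptions apply. Count: 23.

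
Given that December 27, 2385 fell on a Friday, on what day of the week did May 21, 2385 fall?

Count forward from the earlier date (May 21, 2385) to the later (December 27, 2385):
May 2385: 31 − 21 = 10 days remain.
Then June (30), July (31), August (31), September (30), October (31), November (30): 30 + 31 + 31 + 30 + 31 + 30 = 183 days.
December 1–27, 2385: 27 days.
Total: 10 + 183 + 27 = 220 days.
220 mod 7 = 3, so 3 days before Friday is Tuesday.

Tuesday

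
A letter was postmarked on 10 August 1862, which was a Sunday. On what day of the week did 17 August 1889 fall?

Saturday

From August 10, 1862 to August 10, 1889: 27 years, of which 7 contain a Feb 29 — 20×365 + 7×366 = 9862 days.
Within August 1889: 17 − 10 = 7 days.
Total: 9869 days.
9869 mod 7 = 6, so 6 days after Sunday is Saturday.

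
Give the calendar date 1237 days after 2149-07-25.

2152-12-13

Count 1237 days after July 25, 2149:
Day-of-year of July 25, 2149: 206.
Day-of-year of December 13, 2152: 348.
2149 has 365 days, so 365 − 206 = 159 days remain in 2149.
Full years: 2150: 365; 2151: 365. Sum = 730.
Total: 159 + 730 + 348 = 1237 days.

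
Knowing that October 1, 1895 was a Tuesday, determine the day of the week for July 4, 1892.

Count forward from the earlier date (July 4, 1892) to the later (October 1, 1895):
Day-of-year of July 4, 1892: 186.
Day-of-year of October 1, 1895: 274.
1892 has 366 days, so 366 − 186 = 180 days remain in 1892.
Full years: 1893: 365; 1894: 365. Sum = 730.
Total: 180 + 730 + 274 = 1184 days.
1184 mod 7 = 1, so 1 day before Tuesday is Monday.

Monday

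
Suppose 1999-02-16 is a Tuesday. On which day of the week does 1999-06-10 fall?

Thursday

February 1999: 28 − 16 = 12 days remain (1999 is not a leap year, so February has 28 days).
Then March (31), April (30), May (31): 31 + 30 + 31 = 92 days.
June 1–10, 1999: 10 days.
Total: 12 + 92 + 10 = 114 days.
114 mod 7 = 2, so 2 days after Tuesday is Thursday.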